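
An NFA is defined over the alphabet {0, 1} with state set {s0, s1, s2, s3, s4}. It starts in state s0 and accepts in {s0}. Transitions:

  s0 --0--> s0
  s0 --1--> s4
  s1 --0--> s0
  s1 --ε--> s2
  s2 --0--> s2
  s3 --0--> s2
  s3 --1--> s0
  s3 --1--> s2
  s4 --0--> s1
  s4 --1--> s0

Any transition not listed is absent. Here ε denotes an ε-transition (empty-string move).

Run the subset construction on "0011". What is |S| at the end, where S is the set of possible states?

1

Start in {s0}.
Read '0': {s0} → {s0}.
Read '0': {s0} → {s0}.
Read '1': {s0} → {s4}.
Read '1': {s4} → {s0}.
That set has 1 state.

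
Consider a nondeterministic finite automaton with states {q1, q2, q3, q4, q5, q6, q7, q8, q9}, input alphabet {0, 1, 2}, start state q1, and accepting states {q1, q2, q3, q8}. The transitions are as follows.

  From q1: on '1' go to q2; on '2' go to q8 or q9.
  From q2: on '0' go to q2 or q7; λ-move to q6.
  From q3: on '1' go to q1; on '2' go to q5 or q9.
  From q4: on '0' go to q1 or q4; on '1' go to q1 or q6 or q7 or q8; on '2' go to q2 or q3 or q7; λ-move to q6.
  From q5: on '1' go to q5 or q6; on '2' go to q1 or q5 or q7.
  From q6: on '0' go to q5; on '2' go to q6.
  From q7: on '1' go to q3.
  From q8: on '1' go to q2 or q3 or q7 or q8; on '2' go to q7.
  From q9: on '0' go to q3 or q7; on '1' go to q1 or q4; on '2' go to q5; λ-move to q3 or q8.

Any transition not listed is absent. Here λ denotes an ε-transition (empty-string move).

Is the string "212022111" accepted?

Yes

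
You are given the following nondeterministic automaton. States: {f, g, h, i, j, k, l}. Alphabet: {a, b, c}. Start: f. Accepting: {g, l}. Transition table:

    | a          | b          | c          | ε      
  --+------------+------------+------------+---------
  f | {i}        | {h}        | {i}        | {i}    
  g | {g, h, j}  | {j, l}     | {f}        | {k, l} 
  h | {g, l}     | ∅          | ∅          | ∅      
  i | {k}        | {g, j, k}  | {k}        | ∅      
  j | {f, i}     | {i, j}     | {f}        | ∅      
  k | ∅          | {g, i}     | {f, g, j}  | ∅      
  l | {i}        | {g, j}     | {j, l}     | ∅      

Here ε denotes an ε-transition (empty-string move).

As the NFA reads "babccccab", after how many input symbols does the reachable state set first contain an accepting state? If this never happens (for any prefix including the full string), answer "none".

Start: ε-closure({f}) = {f, i}.
Read 'b': {f, i} → {g, h, j, k, l}.
None of the earlier sets intersect F, but {g, h, j, k, l} does.

1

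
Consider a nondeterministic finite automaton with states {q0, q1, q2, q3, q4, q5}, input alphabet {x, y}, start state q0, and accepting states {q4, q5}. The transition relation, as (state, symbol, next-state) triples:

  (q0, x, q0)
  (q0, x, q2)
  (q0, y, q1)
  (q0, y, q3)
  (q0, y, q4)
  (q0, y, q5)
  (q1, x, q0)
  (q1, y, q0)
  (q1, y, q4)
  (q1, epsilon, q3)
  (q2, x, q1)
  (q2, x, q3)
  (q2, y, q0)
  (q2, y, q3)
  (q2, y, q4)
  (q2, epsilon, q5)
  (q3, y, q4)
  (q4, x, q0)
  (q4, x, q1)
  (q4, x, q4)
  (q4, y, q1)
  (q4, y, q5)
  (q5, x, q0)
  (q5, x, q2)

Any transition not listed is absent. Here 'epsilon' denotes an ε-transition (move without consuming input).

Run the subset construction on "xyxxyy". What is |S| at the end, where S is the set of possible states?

Start in {q0}.
Read 'x': {q0} → {q0, q2, q5}.
Read 'y': {q0, q2, q5} → {q0, q1, q3, q4, q5}.
Read 'x': {q0, q1, q3, q4, q5} → {q0, q1, q2, q3, q4, q5}.
Read 'x': {q0, q1, q2, q3, q4, q5} → {q0, q1, q2, q3, q4, q5}.
Read 'y': {q0, q1, q2, q3, q4, q5} → {q0, q1, q3, q4, q5}.
Read 'y': {q0, q1, q3, q4, q5} → {q0, q1, q3, q4, q5}.
That set has 5 states.

5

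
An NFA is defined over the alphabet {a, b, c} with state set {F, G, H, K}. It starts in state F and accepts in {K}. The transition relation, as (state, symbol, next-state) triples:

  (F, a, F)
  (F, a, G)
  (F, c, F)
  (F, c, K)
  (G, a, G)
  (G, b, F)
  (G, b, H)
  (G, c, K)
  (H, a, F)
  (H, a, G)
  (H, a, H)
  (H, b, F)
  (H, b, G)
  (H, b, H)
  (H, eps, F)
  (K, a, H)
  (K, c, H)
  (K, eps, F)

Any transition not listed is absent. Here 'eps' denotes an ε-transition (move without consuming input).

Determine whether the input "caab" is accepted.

No

Start in {F}.
Read 'c': F→{F, K}; now {F, K}.
Read 'a': F→{F, G}, K→{H}; now {F, G, H}.
Read 'a': F→{F, G}, G→{G}, H→{F, G, H}; now {F, G, H}.
Read 'b': F→∅, G→{F, H}, H→{F, G, H}; now {F, G, H}.
The final set {F, G, H} contains no accepting state.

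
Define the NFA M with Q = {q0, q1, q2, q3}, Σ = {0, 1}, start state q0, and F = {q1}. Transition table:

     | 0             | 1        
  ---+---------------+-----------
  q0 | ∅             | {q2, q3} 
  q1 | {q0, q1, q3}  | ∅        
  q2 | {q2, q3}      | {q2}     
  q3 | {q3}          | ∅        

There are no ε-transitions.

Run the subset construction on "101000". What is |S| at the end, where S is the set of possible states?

2

Start in {q0}.
Read '1': {q0} → {q2, q3}.
Read '0': {q2, q3} → {q2, q3}.
Read '1': {q2, q3} → {q2}.
Read '0': {q2} → {q2, q3}.
Read '0': {q2, q3} → {q2, q3}.
Read '0': {q2, q3} → {q2, q3}.
That set has 2 states.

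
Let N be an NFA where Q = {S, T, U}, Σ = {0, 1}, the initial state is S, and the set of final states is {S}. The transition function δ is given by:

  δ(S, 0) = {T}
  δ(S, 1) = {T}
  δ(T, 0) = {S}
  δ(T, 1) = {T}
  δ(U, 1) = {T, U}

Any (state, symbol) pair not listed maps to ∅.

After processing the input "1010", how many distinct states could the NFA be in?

1

Start in {S}.
Read '1': S→{T}; now {T}.
Read '0': T→{S}; now {S}.
Read '1': S→{T}; now {T}.
Read '0': T→{S}; now {S}.
That set has 1 state.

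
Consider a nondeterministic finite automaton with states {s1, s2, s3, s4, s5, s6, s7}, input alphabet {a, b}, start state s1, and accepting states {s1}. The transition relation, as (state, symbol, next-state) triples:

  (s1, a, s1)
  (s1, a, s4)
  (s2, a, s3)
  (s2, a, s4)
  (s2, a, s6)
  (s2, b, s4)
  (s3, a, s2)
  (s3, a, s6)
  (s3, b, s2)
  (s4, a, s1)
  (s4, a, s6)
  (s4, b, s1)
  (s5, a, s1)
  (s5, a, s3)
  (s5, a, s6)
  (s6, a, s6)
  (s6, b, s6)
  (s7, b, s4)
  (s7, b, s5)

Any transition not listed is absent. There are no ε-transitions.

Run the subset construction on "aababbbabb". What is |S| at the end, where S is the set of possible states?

Start in {s1}.
Read 'a': s1→{s1, s4}; now {s1, s4}.
Read 'a': s1→{s1, s4}, s4→{s1, s6}; now {s1, s4, s6}.
Read 'b': s1→∅, s4→{s1}, s6→{s6}; now {s1, s6}.
Read 'a': s1→{s1, s4}, s6→{s6}; now {s1, s4, s6}.
Read 'b': s1→∅, s4→{s1}, s6→{s6}; now {s1, s6}.
Read 'b': s1→∅, s6→{s6}; now {s6}.
Read 'b': s6→{s6}; now {s6}.
Read 'a': s6→{s6}; now {s6}.
Read 'b': s6→{s6}; now {s6}.
Read 'b': s6→{s6}; now {s6}.
That set has 1 state.

1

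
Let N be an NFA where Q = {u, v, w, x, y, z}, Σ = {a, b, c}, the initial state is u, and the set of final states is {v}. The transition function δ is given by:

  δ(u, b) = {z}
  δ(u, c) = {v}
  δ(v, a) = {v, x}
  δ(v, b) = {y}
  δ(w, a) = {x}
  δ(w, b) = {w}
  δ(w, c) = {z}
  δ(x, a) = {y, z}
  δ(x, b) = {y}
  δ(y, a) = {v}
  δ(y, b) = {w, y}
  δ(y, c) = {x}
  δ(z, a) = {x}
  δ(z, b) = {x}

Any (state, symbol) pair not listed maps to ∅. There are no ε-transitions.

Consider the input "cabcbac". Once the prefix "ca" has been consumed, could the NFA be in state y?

No

Start in {u}.
Read 'c': {u} → {v}.
Read 'a': {v} → {v, x}.
State y is not in {v, x}.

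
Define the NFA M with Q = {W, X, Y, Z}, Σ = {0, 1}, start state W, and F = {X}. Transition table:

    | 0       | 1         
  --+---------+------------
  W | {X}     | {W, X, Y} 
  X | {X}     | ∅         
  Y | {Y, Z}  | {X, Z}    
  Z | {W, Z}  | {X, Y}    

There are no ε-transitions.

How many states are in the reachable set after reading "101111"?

3

Start in {W}.
Read '1': {W} → {W, X, Y}.
Read '0': {W, X, Y} → {X, Y, Z}.
Read '1': {X, Y, Z} → {X, Y, Z}.
Read '1': {X, Y, Z} → {X, Y, Z}.
Read '1': {X, Y, Z} → {X, Y, Z}.
Read '1': {X, Y, Z} → {X, Y, Z}.
That set has 3 states.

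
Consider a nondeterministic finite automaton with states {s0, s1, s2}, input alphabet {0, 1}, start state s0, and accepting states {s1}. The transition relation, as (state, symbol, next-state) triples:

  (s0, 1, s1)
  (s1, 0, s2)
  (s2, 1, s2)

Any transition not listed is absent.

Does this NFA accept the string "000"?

No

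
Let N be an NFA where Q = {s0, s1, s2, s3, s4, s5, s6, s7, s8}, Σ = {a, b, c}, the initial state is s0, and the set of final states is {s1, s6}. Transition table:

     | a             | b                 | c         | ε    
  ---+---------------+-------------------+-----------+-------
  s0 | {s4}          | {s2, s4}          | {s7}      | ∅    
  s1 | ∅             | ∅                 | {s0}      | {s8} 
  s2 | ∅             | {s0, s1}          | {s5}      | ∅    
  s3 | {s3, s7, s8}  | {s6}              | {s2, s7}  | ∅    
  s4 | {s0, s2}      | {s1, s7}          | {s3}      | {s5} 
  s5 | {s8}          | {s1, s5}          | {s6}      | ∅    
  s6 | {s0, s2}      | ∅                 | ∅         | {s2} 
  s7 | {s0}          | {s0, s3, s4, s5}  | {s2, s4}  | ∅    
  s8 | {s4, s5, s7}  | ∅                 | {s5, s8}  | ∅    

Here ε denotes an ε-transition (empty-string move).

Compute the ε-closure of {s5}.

Begin with {s5}.
No ε-moves leave this set, so the closure equals the set itself.

{s5}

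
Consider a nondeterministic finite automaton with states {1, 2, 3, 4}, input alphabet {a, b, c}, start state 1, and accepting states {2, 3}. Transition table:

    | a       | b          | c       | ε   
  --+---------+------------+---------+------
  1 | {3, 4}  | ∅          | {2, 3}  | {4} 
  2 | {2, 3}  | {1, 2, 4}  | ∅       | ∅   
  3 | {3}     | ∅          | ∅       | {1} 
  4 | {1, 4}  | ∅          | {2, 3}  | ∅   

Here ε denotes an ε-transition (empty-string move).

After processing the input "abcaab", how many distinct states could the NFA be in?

0

Start: ε-closure({1}) = {1, 4}.
Read 'a': {1, 4} → {1, 3, 4}.
Read 'b': {1, 3, 4} → ∅.
The set is empty and remains empty for the remaining 4 symbols.
That set has 0 states.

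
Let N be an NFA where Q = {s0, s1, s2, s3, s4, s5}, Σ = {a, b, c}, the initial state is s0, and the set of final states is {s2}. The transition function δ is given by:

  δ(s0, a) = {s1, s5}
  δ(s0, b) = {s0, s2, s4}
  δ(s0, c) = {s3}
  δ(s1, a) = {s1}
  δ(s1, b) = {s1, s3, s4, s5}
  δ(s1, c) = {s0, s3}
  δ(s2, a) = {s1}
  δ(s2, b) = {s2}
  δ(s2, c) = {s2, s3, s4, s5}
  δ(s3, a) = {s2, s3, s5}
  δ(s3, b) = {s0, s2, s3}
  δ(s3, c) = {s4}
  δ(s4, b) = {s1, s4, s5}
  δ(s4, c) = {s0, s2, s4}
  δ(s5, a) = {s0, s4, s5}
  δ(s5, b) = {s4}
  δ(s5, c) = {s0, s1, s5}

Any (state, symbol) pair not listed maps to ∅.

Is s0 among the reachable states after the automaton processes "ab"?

No

Start in {s0}.
Read 'a': {s0} → {s1, s5}.
Read 'b': {s1, s5} → {s1, s3, s4, s5}.
State s0 is not in {s1, s3, s4, s5}.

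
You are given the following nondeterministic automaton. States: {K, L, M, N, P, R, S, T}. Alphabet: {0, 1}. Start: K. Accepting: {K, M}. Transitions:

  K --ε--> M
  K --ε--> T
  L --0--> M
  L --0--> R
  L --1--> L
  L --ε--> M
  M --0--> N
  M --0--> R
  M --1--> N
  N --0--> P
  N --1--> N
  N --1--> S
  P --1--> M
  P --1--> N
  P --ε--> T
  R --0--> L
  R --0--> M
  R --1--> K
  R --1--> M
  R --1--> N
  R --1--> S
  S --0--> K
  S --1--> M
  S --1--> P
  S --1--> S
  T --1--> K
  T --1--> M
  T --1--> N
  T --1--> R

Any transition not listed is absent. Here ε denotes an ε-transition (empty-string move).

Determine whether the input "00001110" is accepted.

Yes

Start: ε-closure({K}) = {K, M, T}.
Read '0': {K, M, T} → {N, R}.
Read '0': {N, R} → {L, M, P, T}.
Read '0': {L, M, P, T} → {M, N, R}.
Read '0': {M, N, R} → {L, M, N, P, R, T}.
Read '1': {L, M, N, P, R, T} → {K, L, M, N, R, S, T}.
Read '1': {K, L, M, N, R, S, T} → {K, L, M, N, P, R, S, T}.
Read '1': {K, L, M, N, P, R, S, T} → {K, L, M, N, P, R, S, T}.
Read '0': {K, L, M, N, P, R, S, T} → {K, L, M, N, P, R, T}.
The final set {K, L, M, N, P, R, T} contains the accepting states K, M.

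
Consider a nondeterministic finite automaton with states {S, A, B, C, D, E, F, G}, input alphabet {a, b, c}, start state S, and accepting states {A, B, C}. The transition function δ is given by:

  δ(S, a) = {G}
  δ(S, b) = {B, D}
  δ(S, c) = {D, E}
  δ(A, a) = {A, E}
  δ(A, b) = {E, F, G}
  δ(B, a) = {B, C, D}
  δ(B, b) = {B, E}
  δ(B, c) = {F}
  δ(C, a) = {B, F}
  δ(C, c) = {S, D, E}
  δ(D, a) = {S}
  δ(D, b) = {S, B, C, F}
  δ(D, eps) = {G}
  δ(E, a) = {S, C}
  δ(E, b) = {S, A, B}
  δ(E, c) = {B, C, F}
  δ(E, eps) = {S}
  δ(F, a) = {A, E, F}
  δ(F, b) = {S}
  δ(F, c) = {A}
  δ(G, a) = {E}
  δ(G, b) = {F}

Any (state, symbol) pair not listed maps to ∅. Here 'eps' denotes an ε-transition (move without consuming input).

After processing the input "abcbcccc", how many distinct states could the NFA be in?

8

Start in {S}.
Read 'a': {S} → {G}.
Read 'b': {G} → {F}.
Read 'c': {F} → {A}.
Read 'b': {A} → {S, E, F, G}.
Read 'c': {S, E, F, G} → {S, A, B, C, D, E, F, G}.
Read 'c': {S, A, B, C, D, E, F, G} → {S, A, B, C, D, E, F, G}.
Read 'c': {S, A, B, C, D, E, F, G} → {S, A, B, C, D, E, F, G}.
Read 'c': {S, A, B, C, D, E, F, G} → {S, A, B, C, D, E, F, G}.
That set has 8 states.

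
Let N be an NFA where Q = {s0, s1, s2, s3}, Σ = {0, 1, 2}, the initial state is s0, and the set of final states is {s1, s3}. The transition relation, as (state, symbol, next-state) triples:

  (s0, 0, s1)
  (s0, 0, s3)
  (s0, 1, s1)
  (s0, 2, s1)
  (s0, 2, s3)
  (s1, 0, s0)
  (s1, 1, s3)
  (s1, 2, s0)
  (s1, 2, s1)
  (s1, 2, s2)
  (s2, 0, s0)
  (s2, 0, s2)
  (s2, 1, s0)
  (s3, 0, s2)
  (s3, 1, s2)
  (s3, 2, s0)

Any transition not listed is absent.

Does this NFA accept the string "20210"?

No

Start in {s0}.
Read '2': {s0} → {s1, s3}.
Read '0': {s1, s3} → {s0, s2}.
Read '2': {s0, s2} → {s1, s3}.
Read '1': {s1, s3} → {s2, s3}.
Read '0': {s2, s3} → {s0, s2}.
The final set {s0, s2} contains no accepting state.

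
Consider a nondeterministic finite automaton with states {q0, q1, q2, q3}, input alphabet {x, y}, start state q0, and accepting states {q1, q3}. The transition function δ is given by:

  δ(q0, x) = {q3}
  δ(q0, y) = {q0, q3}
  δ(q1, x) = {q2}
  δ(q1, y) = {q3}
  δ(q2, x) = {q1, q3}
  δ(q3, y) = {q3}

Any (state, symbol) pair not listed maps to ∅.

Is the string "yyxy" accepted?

Yes

Start in {q0}.
Read 'y': q0→{q0, q3}; now {q0, q3}.
Read 'y': q0→{q0, q3}, q3→{q3}; now {q0, q3}.
Read 'x': q0→{q3}, q3→∅; now {q3}.
Read 'y': q3→{q3}; now {q3}.
The final set {q3} contains the accepting state q3.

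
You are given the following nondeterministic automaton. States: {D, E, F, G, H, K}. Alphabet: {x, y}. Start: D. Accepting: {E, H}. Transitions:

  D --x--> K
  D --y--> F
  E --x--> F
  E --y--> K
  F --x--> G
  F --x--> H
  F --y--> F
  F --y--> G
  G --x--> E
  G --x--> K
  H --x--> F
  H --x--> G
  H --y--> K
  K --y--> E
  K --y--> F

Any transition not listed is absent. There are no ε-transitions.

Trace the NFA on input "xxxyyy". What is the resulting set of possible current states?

Start in {D}.
Read 'x': D→{K}; now {K}.
Read 'x': K→∅; now ∅.
The set is empty and remains empty for the remaining 4 symbols.

∅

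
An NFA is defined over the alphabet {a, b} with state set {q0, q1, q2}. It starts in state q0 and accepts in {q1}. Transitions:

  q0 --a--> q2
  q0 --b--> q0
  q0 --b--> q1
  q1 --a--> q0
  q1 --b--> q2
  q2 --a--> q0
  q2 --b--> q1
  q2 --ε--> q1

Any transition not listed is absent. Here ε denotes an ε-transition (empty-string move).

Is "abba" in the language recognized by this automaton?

Start in {q0}.
Read 'a': {q0} → {q1, q2}.
Read 'b': {q1, q2} → {q1, q2}.
Read 'b': {q1, q2} → {q1, q2}.
Read 'a': {q1, q2} → {q0}.
The final set {q0} contains no accepting state.

No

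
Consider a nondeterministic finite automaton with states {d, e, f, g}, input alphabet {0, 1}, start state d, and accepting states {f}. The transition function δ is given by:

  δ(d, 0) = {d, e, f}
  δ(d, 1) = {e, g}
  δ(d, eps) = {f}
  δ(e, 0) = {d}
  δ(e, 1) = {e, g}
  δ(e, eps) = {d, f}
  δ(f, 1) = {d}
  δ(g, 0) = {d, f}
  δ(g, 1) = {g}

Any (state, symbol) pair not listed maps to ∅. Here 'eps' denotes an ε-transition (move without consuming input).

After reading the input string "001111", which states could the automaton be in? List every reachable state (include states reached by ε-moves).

{d, e, f, g}

Start: ε-closure({d}) = {d, f}.
Read '0': d→{d, e, f}, f→∅; now {d, e, f}.
Read '0': d→{d, e, f}, e→{d}, f→∅; now {d, e, f}.
Read '1': d→{e, g}, e→{e, g}, f→{d}; union {d, e, g}; ε-closure = {d, e, f, g}.
Read '1': d→{e, g}, e→{e, g}, f→{d}, g→{g}; union {d, e, g}; ε-closure = {d, e, f, g}.
Read '1': d→{e, g}, e→{e, g}, f→{d}, g→{g}; union {d, e, g}; ε-closure = {d, e, f, g}.
Read '1': d→{e, g}, e→{e, g}, f→{d}, g→{g}; union {d, e, g}; ε-closure = {d, e, f, g}.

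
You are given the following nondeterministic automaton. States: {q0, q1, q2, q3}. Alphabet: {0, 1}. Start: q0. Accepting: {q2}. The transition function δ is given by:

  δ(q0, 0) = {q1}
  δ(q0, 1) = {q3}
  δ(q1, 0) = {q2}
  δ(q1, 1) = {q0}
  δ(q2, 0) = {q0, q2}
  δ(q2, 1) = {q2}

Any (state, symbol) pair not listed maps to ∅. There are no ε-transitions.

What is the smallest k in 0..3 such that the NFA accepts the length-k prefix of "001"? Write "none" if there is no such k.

2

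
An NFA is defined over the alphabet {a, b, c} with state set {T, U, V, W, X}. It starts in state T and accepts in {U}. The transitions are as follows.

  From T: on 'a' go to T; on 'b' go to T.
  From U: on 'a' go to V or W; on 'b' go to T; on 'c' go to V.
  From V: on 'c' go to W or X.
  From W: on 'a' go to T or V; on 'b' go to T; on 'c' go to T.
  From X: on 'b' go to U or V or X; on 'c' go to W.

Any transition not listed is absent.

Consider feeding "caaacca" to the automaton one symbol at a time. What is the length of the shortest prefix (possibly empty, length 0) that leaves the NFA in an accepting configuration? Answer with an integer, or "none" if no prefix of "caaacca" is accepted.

none

Start in {T}.
Read 'c': {T} → ∅.
The set is empty and remains empty for the remaining 6 symbols.
No reachable set along the way intersects F.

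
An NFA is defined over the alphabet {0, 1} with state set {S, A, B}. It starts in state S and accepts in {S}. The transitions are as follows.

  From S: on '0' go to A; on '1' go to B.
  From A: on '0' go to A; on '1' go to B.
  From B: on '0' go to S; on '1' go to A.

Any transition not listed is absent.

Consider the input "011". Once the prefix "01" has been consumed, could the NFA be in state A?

No

Start in {S}.
Read '0': S→{A}; now {A}.
Read '1': A→{B}; now {B}.
State A is not in {B}.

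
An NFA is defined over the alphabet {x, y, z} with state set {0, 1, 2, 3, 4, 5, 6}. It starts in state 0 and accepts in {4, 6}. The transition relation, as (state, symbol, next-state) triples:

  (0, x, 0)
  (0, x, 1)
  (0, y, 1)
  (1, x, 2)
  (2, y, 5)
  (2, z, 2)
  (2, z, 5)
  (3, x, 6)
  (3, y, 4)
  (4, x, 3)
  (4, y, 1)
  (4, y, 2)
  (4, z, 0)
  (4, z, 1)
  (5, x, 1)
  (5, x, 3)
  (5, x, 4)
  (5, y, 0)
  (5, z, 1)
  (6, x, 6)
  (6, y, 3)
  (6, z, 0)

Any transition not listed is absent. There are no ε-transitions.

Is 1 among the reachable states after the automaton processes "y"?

Yes

Start in {0}.
Read 'y': 0→{1}; now {1}.
State 1 is in {1}.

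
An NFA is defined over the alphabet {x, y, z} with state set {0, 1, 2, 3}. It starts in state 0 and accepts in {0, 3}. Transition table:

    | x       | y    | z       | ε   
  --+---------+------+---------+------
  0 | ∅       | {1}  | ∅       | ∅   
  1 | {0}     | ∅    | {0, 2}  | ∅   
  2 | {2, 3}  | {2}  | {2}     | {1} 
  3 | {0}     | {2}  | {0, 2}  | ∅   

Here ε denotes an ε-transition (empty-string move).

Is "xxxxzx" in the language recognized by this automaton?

Start in {0}.
Read 'x': {0} → ∅.
The set is empty and remains empty for the remaining 5 symbols.
The final set ∅ contains no accepting state.

No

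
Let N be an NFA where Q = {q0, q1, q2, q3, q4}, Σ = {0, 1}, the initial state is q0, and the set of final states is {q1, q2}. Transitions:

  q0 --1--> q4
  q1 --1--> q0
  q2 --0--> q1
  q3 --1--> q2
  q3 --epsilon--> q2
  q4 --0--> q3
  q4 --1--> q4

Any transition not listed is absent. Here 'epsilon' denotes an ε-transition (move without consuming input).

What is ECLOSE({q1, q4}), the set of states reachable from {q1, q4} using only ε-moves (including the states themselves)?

{q1, q4}

Begin with {q1, q4}.
No ε-moves leave this set, so the closure equals the set itself.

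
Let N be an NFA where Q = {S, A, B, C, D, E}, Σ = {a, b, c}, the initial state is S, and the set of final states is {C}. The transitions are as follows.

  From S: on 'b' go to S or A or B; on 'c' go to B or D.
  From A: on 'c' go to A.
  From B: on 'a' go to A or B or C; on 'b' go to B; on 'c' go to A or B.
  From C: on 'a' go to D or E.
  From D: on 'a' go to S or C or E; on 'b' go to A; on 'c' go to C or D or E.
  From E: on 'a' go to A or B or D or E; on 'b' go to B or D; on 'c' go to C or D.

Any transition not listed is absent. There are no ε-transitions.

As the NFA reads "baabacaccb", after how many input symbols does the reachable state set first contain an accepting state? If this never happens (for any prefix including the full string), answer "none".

Start in {S}.
Read 'b': S→{S, A, B}; now {S, A, B}.
Read 'a': S→∅, A→∅, B→{A, B, C}; now {A, B, C}.
None of the earlier sets intersect F, but {A, B, C} does.

2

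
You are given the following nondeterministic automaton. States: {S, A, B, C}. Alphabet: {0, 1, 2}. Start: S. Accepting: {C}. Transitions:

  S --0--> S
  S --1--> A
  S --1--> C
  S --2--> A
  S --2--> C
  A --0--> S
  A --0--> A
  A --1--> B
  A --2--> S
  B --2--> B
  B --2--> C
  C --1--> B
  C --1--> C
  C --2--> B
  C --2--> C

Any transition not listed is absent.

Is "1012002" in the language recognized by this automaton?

Start in {S}.
Read '1': S→{A, C}; now {A, C}.
Read '0': A→{S, A}, C→∅; now {S, A}.
Read '1': S→{A, C}, A→{B}; now {A, B, C}.
Read '2': A→{S}, B→{B, C}, C→{B, C}; now {S, B, C}.
Read '0': S→{S}, B→∅, C→∅; now {S}.
Read '0': S→{S}; now {S}.
Read '2': S→{A, C}; now {A, C}.
The final set {A, C} contains the accepting state C.

Yes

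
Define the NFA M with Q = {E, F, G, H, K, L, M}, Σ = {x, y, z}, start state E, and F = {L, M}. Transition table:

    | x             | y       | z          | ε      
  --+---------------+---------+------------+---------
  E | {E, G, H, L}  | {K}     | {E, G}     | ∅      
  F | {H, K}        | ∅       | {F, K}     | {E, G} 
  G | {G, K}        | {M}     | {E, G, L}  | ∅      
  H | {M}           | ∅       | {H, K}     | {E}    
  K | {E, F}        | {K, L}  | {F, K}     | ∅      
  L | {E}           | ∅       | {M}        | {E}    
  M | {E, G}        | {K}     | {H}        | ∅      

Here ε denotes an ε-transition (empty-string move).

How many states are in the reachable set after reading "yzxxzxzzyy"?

3

Start in {E}.
Read 'y': E→{K}; now {K}.
Read 'z': K→{F, K}; union {F, K}; ε-closure = {E, F, G, K}.
Read 'x': E→{E, G, H, L}, F→{H, K}, G→{G, K}, K→{E, F}; now {E, F, G, H, K, L}.
Read 'x': E→{E, G, H, L}, F→{H, K}, G→{G, K}, H→{M}, K→{E, F}, L→{E}; now {E, F, G, H, K, L, M}.
Read 'z': E→{E, G}, F→{F, K}, G→{E, G, L}, H→{H, K}, K→{F, K}, L→{M}, M→{H}; now {E, F, G, H, K, L, M}.
Read 'x': E→{E, G, H, L}, F→{H, K}, G→{G, K}, H→{M}, K→{E, F}, L→{E}, M→{E, G}; now {E, F, G, H, K, L, M}.
Read 'z': E→{E, G}, F→{F, K}, G→{E, G, L}, H→{H, K}, K→{F, K}, L→{M}, M→{H}; now {E, F, G, H, K, L, M}.
Read 'z': E→{E, G}, F→{F, K}, G→{E, G, L}, H→{H, K}, K→{F, K}, L→{M}, M→{H}; now {E, F, G, H, K, L, M}.
Read 'y': E→{K}, F→∅, G→{M}, H→∅, K→{K, L}, L→∅, M→{K}; union {K, L, M}; ε-closure = {E, K, L, M}.
Read 'y': E→{K}, K→{K, L}, L→∅, M→{K}; union {K, L}; ε-closure = {E, K, L}.
That set has 3 states.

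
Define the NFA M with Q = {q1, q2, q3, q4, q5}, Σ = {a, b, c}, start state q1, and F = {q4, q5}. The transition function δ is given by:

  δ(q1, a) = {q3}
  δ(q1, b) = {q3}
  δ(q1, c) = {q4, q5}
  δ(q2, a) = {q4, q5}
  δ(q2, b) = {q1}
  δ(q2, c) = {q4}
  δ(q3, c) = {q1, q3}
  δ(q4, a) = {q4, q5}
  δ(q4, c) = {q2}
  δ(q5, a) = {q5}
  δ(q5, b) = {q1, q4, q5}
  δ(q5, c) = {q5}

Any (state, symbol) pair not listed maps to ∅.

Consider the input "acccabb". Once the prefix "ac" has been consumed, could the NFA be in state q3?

Start in {q1}.
Read 'a': {q1} → {q3}.
Read 'c': {q3} → {q1, q3}.
State q3 is in {q1, q3}.

Yes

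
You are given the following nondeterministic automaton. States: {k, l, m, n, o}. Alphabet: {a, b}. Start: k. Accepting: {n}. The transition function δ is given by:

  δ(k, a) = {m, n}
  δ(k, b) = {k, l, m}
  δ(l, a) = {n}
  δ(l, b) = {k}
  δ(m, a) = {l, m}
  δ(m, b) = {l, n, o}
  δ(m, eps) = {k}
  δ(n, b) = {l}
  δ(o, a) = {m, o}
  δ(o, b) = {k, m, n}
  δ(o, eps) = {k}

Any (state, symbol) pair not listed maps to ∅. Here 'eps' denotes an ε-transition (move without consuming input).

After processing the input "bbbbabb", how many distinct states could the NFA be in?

Start in {k}.
Read 'b': k→{k, l, m}; now {k, l, m}.
Read 'b': k→{k, l, m}, l→{k}, m→{l, n, o}; now {k, l, m, n, o}.
Read 'b': k→{k, l, m}, l→{k}, m→{l, n, o}, n→{l}, o→{k, m, n}; now {k, l, m, n, o}.
Read 'b': k→{k, l, m}, l→{k}, m→{l, n, o}, n→{l}, o→{k, m, n}; now {k, l, m, n, o}.
Read 'a': k→{m, n}, l→{n}, m→{l, m}, n→∅, o→{m, o}; union {l, m, n, o}; ε-closure = {k, l, m, n, o}.
Read 'b': k→{k, l, m}, l→{k}, m→{l, n, o}, n→{l}, o→{k, m, n}; now {k, l, m, n, o}.
Read 'b': k→{k, l, m}, l→{k}, m→{l, n, o}, n→{l}, o→{k, m, n}; now {k, l, m, n, o}.
That set has 5 states.

5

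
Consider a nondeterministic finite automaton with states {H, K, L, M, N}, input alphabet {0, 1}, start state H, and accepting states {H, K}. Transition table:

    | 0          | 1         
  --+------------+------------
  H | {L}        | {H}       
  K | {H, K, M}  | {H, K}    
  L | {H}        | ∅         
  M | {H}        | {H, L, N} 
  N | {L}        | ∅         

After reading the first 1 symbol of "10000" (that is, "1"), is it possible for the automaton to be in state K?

No

Start in {H}.
Read '1': H→{H}; now {H}.
State K is not in {H}.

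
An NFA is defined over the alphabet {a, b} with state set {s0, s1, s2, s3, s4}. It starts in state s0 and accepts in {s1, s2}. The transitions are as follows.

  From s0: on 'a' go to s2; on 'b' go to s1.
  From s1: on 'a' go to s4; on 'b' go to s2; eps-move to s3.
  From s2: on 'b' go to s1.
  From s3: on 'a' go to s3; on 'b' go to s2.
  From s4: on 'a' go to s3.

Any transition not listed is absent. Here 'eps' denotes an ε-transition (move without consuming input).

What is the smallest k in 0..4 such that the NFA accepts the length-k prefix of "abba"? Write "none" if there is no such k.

Start in {s0}.
Read 'a': s0→{s2}; now {s2}.
None of the earlier sets intersect F, but {s2} does.

1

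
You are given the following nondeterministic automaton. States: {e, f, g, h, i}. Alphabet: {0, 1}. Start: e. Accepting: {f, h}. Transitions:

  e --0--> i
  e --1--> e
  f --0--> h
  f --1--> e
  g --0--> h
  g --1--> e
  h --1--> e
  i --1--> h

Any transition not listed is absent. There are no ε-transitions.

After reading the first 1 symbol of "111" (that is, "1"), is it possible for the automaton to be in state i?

Start in {e}.
Read '1': e→{e}; now {e}.
State i is not in {e}.

No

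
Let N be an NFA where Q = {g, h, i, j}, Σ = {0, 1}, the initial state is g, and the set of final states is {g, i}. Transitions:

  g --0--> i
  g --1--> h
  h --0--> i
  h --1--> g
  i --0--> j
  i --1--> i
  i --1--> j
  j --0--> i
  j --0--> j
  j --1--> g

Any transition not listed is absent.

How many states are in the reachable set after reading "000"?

Start in {g}.
Read '0': g→{i}; now {i}.
Read '0': i→{j}; now {j}.
Read '0': j→{i, j}; now {i, j}.
That set has 2 states.

2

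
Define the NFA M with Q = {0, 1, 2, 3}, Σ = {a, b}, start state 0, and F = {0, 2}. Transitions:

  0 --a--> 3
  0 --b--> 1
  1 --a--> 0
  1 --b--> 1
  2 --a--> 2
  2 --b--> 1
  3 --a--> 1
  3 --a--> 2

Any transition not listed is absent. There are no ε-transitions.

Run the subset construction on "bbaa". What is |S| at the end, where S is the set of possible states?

1

Start in {0}.
Read 'b': {0} → {1}.
Read 'b': {1} → {1}.
Read 'a': {1} → {0}.
Read 'a': {0} → {3}.
That set has 1 state.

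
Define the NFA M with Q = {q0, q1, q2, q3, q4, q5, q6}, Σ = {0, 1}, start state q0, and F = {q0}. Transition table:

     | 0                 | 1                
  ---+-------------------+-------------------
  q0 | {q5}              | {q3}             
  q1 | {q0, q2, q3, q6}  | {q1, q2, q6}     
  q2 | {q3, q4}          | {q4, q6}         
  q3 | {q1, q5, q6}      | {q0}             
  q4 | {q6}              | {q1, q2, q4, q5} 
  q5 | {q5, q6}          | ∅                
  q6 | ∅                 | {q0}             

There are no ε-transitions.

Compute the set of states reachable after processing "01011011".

∅

Start in {q0}.
Read '0': {q0} → {q5}.
Read '1': {q5} → ∅.
The set is empty and remains empty for the remaining 6 symbols.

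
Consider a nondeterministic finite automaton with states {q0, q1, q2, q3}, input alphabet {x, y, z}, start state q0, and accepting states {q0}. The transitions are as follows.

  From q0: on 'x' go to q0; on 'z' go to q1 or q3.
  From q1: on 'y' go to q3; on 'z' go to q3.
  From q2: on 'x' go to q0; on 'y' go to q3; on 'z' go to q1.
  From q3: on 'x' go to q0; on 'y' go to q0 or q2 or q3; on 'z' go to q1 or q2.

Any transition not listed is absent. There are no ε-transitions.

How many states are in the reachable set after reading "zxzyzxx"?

1

Start in {q0}.
Read 'z': {q0} → {q1, q3}.
Read 'x': {q1, q3} → {q0}.
Read 'z': {q0} → {q1, q3}.
Read 'y': {q1, q3} → {q0, q2, q3}.
Read 'z': {q0, q2, q3} → {q1, q2, q3}.
Read 'x': {q1, q2, q3} → {q0}.
Read 'x': {q0} → {q0}.
That set has 1 state.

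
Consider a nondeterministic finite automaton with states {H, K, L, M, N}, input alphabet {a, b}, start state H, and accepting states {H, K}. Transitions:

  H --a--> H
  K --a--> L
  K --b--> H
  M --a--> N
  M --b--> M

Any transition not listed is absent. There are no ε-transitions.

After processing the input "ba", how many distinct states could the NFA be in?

0

Start in {H}.
Read 'b': H→∅; now ∅.
The set is empty and remains empty for the remaining 1 symbol.
That set has 0 states.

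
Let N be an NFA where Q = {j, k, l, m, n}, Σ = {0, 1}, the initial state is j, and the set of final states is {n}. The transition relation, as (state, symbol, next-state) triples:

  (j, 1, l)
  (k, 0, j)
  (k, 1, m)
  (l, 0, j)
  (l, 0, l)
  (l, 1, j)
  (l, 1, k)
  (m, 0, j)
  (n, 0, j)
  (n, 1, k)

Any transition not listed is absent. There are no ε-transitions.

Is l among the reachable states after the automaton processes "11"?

No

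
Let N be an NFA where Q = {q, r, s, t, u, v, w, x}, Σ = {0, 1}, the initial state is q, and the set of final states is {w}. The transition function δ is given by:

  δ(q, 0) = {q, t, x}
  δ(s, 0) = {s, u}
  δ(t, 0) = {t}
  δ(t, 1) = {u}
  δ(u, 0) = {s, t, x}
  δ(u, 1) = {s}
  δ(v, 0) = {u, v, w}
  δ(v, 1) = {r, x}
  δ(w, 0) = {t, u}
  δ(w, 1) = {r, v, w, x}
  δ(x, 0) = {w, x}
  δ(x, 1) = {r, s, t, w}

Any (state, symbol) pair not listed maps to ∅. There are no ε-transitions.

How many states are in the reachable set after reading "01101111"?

Start in {q}.
Read '0': {q} → {q, t, x}.
Read '1': {q, t, x} → {r, s, t, u, w}.
Read '1': {r, s, t, u, w} → {r, s, u, v, w, x}.
Read '0': {r, s, u, v, w, x} → {s, t, u, v, w, x}.
Read '1': {s, t, u, v, w, x} → {r, s, t, u, v, w, x}.
Read '1': {r, s, t, u, v, w, x} → {r, s, t, u, v, w, x}.
Read '1': {r, s, t, u, v, w, x} → {r, s, t, u, v, w, x}.
Read '1': {r, s, t, u, v, w, x} → {r, s, t, u, v, w, x}.
That set has 7 states.

7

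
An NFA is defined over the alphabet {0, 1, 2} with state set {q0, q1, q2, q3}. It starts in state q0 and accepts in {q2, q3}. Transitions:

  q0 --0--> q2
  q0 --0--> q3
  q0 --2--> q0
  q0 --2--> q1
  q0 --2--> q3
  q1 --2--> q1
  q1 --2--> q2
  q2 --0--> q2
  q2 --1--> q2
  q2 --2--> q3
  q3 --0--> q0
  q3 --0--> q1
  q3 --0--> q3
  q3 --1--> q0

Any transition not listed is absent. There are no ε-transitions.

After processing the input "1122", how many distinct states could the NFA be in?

Start in {q0}.
Read '1': q0→∅; now ∅.
The set is empty and remains empty for the remaining 3 symbols.
That set has 0 states.

0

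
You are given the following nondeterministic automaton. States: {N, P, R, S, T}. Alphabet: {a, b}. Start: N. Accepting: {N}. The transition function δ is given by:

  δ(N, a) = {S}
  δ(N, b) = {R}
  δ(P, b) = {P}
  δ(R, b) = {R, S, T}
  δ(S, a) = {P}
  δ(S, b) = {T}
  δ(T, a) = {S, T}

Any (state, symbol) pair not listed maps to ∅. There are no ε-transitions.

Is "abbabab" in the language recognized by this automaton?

No

Start in {N}.
Read 'a': {N} → {S}.
Read 'b': {S} → {T}.
Read 'b': {T} → ∅.
The set is empty and remains empty for the remaining 4 symbols.
The final set ∅ contains no accepting state.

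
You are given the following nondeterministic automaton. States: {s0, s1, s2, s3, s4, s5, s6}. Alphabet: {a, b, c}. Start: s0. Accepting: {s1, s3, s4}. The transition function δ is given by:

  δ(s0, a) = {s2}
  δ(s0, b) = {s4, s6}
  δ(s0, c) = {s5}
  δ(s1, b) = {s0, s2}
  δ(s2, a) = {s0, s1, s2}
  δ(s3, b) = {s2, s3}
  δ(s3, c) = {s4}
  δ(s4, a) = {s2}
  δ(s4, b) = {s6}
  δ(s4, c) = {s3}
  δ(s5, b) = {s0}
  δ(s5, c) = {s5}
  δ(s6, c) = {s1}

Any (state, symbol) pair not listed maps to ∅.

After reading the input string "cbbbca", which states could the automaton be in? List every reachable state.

Start in {s0}.
Read 'c': {s0} → {s5}.
Read 'b': {s5} → {s0}.
Read 'b': {s0} → {s4, s6}.
Read 'b': {s4, s6} → {s6}.
Read 'c': {s6} → {s1}.
Read 'a': {s1} → ∅.

∅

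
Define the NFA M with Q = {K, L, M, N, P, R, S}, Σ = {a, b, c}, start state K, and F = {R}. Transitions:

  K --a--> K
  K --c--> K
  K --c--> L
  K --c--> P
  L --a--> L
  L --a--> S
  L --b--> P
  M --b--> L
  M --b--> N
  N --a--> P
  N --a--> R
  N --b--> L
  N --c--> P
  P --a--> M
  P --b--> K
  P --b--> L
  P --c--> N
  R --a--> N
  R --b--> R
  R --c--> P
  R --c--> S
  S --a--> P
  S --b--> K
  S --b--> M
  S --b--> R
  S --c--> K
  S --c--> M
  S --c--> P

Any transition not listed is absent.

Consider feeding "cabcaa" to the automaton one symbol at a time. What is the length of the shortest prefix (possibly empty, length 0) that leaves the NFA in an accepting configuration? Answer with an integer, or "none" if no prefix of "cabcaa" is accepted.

3

Start in {K}.
Read 'c': K→{K, L, P}; now {K, L, P}.
Read 'a': K→{K}, L→{L, S}, P→{M}; now {K, L, M, S}.
Read 'b': K→∅, L→{P}, M→{L, N}, S→{K, M, R}; now {K, L, M, N, P, R}.
None of the earlier sets intersect F, but {K, L, M, N, P, R} does.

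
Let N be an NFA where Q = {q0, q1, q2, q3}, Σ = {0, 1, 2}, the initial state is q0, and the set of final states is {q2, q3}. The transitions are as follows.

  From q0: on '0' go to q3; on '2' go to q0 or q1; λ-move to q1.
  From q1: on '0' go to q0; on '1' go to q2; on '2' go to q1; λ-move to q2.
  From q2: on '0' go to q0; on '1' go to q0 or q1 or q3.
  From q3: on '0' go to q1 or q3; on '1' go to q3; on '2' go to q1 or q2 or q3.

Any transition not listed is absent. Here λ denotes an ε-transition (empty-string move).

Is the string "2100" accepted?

Start: ε-closure({q0}) = {q0, q1, q2}.
Read '2': q0→{q0, q1}, q1→{q1}, q2→∅; union {q0, q1}; ε-closure = {q0, q1, q2}.
Read '1': q0→∅, q1→{q2}, q2→{q0, q1, q3}; now {q0, q1, q2, q3}.
Read '0': q0→{q3}, q1→{q0}, q2→{q0}, q3→{q1, q3}; union {q0, q1, q3}; ε-closure = {q0, q1, q2, q3}.
Read '0': q0→{q3}, q1→{q0}, q2→{q0}, q3→{q1, q3}; union {q0, q1, q3}; ε-closure = {q0, q1, q2, q3}.
The final set {q0, q1, q2, q3} contains the accepting states q2, q3.

Yes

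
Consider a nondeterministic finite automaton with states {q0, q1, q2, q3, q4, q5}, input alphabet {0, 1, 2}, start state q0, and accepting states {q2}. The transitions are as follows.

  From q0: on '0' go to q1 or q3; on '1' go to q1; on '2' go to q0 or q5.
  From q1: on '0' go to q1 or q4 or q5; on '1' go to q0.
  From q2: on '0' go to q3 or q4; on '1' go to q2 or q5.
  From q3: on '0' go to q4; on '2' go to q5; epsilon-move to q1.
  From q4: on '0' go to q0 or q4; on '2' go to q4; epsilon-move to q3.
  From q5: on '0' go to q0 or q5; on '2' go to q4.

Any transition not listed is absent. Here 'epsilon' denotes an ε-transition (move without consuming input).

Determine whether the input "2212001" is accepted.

No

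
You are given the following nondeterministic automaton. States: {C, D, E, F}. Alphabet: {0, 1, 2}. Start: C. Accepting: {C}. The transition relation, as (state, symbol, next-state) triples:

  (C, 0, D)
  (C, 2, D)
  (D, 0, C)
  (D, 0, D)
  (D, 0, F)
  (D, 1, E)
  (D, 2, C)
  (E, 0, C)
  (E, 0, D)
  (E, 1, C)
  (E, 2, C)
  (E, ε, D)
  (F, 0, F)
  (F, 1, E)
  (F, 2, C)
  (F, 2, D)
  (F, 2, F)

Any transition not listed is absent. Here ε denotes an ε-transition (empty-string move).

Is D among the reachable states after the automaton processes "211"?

Yes

Start in {C}.
Read '2': C→{D}; now {D}.
Read '1': D→{E}; union {E}; ε-closure = {D, E}.
Read '1': D→{E}, E→{C}; union {C, E}; ε-closure = {C, D, E}.
State D is in {C, D, E}.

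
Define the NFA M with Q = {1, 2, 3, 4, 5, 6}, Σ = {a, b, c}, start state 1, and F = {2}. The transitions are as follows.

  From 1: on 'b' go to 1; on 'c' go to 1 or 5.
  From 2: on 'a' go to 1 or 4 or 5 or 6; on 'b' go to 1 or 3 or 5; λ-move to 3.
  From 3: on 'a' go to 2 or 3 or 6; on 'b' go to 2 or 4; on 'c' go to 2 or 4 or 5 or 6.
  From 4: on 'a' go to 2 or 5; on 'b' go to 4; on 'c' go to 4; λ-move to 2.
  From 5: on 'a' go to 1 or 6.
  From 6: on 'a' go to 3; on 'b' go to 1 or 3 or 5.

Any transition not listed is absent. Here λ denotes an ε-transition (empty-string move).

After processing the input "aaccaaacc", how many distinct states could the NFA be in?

Start in {1}.
Read 'a': 1→∅; now ∅.
The set is empty and remains empty for the remaining 8 symbols.
That set has 0 states.

0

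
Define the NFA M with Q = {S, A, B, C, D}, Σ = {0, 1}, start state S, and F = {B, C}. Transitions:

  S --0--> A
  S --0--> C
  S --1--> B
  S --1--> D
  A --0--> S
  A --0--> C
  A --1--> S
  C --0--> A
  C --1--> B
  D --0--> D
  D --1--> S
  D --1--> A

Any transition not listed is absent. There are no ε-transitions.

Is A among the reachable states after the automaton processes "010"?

Start in {S}.
Read '0': {S} → {A, C}.
Read '1': {A, C} → {S, B}.
Read '0': {S, B} → {A, C}.
State A is in {A, C}.

Yes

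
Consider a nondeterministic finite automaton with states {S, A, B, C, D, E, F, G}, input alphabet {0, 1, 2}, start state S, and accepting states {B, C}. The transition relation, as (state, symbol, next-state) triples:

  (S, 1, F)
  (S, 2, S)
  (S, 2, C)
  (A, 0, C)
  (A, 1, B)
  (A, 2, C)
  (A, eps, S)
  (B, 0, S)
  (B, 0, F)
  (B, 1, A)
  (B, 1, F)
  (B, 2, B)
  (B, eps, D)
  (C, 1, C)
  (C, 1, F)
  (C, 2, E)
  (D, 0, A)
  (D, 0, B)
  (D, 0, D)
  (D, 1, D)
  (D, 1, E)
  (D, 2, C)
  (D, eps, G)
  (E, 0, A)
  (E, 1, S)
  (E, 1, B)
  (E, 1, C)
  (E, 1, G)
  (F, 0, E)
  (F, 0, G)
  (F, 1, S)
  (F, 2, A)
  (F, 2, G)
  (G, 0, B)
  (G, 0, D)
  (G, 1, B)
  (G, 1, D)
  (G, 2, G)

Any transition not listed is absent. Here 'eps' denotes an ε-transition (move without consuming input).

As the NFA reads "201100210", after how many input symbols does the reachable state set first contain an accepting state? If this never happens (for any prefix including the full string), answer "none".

1

Start in {S}.
Read '2': {S} → {S, C}.
None of the earlier sets intersect F, but {S, C} does.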